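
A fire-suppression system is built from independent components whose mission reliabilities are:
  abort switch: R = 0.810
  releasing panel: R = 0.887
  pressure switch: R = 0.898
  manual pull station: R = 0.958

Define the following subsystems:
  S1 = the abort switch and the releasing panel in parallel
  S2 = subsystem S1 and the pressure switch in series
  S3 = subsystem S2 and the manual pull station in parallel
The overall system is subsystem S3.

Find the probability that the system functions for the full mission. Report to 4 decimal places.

Parallel (abort switch and releasing panel): 1 − (1 − 0.810000)(1 − 0.887000) = 0.978530
Series ([0.978530] and pressure switch): 0.978530 × 0.898000 = 0.878720
Parallel ([0.878720] and manual pull station): 1 − (1 − 0.878720)(1 − 0.958000) = 0.9949

0.9949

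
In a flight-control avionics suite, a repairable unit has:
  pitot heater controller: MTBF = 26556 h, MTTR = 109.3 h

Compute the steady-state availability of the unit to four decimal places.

A(pitot heater controller) = MTBF/(MTBF+MTTR) = 26556/(26556+109.3) = 0.9959

0.9959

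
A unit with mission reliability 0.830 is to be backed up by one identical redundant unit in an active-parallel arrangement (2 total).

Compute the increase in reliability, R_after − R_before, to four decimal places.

R_before = 0.830
R_after = 1 − (1 − 0.830)^2 = 0.9711
ΔR = 0.9711 − 0.830 = 0.1411

0.1411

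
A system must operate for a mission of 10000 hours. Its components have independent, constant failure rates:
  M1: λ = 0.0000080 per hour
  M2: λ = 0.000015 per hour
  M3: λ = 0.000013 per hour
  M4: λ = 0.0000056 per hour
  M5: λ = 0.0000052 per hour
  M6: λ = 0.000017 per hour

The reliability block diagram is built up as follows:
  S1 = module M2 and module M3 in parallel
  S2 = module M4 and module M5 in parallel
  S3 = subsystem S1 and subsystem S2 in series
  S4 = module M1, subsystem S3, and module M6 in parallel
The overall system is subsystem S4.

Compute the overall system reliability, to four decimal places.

0.9998

R(M1) = exp(−0.0000080 × 10000) = 0.923116
R(M2) = exp(−0.000015 × 10000) = 0.860708
R(M3) = exp(−0.000013 × 10000) = 0.878095
R(M4) = exp(−0.0000056 × 10000) = 0.945539
R(M5) = exp(−0.0000052 × 10000) = 0.949329
R(M6) = exp(−0.000017 × 10000) = 0.843665
Parallel (M2 and M3): 1 − (1 − 0.860708)(1 − 0.878095) = 0.983020
Parallel (M4 and M5): 1 − (1 − 0.945539)(1 − 0.949329) = 0.997240
Series ([0.983020] and [0.997240]): 0.983020 × 0.997240 = 0.980307
Parallel (M1, [0.980307], and M6): 1 − (1 − 0.923116)(1 − 0.980307)(1 − 0.843665) = 0.9998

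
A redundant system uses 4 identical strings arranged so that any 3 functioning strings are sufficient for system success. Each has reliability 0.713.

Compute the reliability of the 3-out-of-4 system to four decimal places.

0.6746

R = Σ_{i=3}^{4} C(4,i) p^i (1−p)^{4−i} with p = 0.713
C(4,3)·0.713^3·0.287^1 = 0.416112
C(4,4)·0.713^4·0.287^0 = 0.258439
Sum = 0.6746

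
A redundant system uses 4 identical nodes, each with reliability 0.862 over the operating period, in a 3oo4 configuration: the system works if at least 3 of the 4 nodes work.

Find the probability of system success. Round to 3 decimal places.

0.906

R = Σ_{i=3}^{4} C(4,i) p^i (1−p)^{4−i} with p = 0.862
C(4,3)·0.862^3·0.138^1 = 0.35356
C(4,4)·0.862^4·0.138^0 = 0.55211
Sum = 0.906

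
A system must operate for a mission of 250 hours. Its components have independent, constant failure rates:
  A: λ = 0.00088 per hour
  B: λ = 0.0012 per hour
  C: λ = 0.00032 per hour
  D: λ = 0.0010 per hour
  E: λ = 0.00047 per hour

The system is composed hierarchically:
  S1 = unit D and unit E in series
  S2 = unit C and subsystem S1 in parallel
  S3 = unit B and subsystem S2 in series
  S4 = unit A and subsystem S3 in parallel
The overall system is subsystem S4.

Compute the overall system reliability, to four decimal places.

0.9454

R(A) = exp(−0.00088 × 250) = 0.802519
R(B) = exp(−0.0012 × 250) = 0.740818
R(C) = exp(−0.00032 × 250) = 0.923116
R(D) = exp(−0.0010 × 250) = 0.778801
R(E) = exp(−0.00047 × 250) = 0.889141
Series (D and E): 0.778801 × 0.889141 = 0.692464
Parallel (C and [0.692464]): 1 − (1 − 0.923116)(1 − 0.692464) = 0.976355
Series (B and [0.976355]): 0.740818 × 0.976355 = 0.723301
Parallel (A and [0.723301]): 1 − (1 − 0.802519)(1 − 0.723301) = 0.9454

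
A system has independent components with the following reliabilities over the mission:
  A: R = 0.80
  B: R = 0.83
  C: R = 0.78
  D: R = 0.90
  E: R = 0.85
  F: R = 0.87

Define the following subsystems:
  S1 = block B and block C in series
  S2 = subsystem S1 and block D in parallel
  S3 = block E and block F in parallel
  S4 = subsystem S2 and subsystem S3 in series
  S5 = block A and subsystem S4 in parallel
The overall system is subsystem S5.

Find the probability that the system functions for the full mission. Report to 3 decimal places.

0.989

Series (B and C): 0.83000 × 0.78000 = 0.64740
Parallel ([0.64740] and D): 1 − (1 − 0.64740)(1 − 0.90000) = 0.96474
Parallel (E and F): 1 − (1 − 0.85000)(1 − 0.87000) = 0.98050
Series ([0.96474] and [0.98050]): 0.96474 × 0.98050 = 0.94593
Parallel (A and [0.94593]): 1 − (1 − 0.80000)(1 − 0.94593) = 0.989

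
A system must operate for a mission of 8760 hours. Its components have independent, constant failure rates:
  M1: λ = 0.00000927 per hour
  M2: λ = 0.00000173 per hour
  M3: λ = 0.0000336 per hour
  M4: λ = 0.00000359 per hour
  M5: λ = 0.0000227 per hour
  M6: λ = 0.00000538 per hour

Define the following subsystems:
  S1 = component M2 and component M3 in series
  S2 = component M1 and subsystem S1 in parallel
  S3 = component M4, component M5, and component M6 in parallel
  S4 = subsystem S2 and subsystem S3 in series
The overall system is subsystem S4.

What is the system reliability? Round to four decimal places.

R(M1) = exp(−0.00000927 × 8760) = 0.922004
R(M2) = exp(−0.00000173 × 8760) = 0.984959
R(M3) = exp(−0.0000336 × 8760) = 0.745026
R(M4) = exp(−0.00000359 × 8760) = 0.969041
R(M5) = exp(−0.0000227 × 8760) = 0.819671
R(M6) = exp(−0.00000538 × 8760) = 0.953965
Series (M2 and M3): 0.984959 × 0.745026 = 0.733820
Parallel (M1 and [0.733820]): 1 − (1 − 0.922004)(1 − 0.733820) = 0.979239
Parallel (M4, M5, and M6): 1 − (1 − 0.969041)(1 − 0.819671)(1 − 0.953965) = 0.999743
Series ([0.979239] and [0.999743]): 0.979239 × 0.999743 = 0.9790

0.9790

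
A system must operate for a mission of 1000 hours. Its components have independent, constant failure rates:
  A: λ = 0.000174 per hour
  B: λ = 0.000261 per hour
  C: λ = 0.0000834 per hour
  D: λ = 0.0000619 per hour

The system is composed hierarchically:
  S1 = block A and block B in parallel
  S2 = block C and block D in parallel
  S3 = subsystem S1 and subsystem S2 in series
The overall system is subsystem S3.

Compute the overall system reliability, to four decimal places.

0.9587

R(A) = exp(−0.000174 × 1000) = 0.840297
R(B) = exp(−0.000261 × 1000) = 0.770281
R(C) = exp(−0.0000834 × 1000) = 0.919983
R(D) = exp(−0.0000619 × 1000) = 0.939977
Parallel (A and B): 1 − (1 − 0.840297)(1 − 0.770281) = 0.963313
Parallel (C and D): 1 − (1 − 0.919983)(1 − 0.939977) = 0.995197
Series ([0.963313] and [0.995197]): 0.963313 × 0.995197 = 0.9587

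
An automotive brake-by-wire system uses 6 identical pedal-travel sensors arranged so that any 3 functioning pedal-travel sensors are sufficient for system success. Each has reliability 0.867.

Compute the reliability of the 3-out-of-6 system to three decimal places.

0.996

R = Σ_{i=3}^{6} C(6,i) p^i (1−p)^{6−i} with p = 0.867
C(6,3)·0.867^3·0.133^3 = 0.03066
C(6,4)·0.867^4·0.133^2 = 0.14992
C(6,5)·0.867^5·0.133^1 = 0.39093
C(6,6)·0.867^6·0.133^0 = 0.42473
Sum = 0.996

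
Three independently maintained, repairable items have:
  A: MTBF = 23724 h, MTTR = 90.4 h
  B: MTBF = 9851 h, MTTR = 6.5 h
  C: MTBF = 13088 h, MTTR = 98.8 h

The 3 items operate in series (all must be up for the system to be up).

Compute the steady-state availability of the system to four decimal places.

0.9881

A(A) = MTBF/(MTBF+MTTR) = 23724/(23724+90.4) = 0.996204
A(B) = MTBF/(MTBF+MTTR) = 9851/(9851+6.5) = 0.999341
A(C) = MTBF/(MTBF+MTTR) = 13088/(13088+98.8) = 0.992508
Series availability: 0.996204 × 0.999341 × 0.992508 = 0.9881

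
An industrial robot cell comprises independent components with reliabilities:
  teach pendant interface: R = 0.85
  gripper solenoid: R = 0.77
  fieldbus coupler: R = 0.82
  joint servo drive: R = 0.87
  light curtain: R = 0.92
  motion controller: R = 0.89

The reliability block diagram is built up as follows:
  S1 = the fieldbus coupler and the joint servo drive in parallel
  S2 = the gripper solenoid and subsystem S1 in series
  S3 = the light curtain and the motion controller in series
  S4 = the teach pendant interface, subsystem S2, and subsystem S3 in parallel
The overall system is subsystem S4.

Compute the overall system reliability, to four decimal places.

Parallel (fieldbus coupler and joint servo drive): 1 − (1 − 0.820000)(1 − 0.870000) = 0.976600
Series (gripper solenoid and [0.976600]): 0.770000 × 0.976600 = 0.751982
Series (light curtain and motion controller): 0.920000 × 0.890000 = 0.818800
Parallel (teach pendant interface, [0.751982], and [0.818800]): 1 − (1 − 0.850000)(1 − 0.751982)(1 − 0.818800) = 0.9933

0.9933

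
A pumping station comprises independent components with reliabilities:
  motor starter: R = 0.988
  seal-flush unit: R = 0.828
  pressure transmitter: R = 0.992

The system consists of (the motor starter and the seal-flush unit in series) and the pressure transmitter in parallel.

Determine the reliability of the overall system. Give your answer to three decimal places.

0.999

Series (motor starter and seal-flush unit): 0.98800 × 0.82800 = 0.81806
Parallel ([0.81806] and pressure transmitter): 1 − (1 − 0.81806)(1 − 0.99200) = 0.999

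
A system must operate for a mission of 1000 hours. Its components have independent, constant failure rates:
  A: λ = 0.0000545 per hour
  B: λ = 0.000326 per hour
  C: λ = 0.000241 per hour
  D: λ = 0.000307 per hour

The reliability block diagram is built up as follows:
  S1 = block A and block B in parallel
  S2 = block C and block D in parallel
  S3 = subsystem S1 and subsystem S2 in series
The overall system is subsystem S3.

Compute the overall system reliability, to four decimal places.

R(A) = exp(−0.0000545 × 1000) = 0.946959
R(B) = exp(−0.000326 × 1000) = 0.721805
R(C) = exp(−0.000241 × 1000) = 0.785842
R(D) = exp(−0.000307 × 1000) = 0.735651
Parallel (A and B): 1 − (1 − 0.946959)(1 − 0.721805) = 0.985244
Parallel (C and D): 1 − (1 − 0.785842)(1 − 0.735651) = 0.943388
Series ([0.985244] and [0.943388]): 0.985244 × 0.943388 = 0.9295

0.9295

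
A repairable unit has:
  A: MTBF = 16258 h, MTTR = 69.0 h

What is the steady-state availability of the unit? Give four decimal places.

A(A) = MTBF/(MTBF+MTTR) = 16258/(16258+69.0) = 0.9958

0.9958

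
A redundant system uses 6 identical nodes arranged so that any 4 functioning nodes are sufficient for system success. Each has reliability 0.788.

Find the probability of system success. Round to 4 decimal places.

0.8858

R = Σ_{i=4}^{6} C(6,i) p^i (1−p)^{6−i} with p = 0.788
C(6,4)·0.788^4·0.212^2 = 0.259937
C(6,5)·0.788^5·0.212^1 = 0.386472
C(6,6)·0.788^6·0.212^0 = 0.239418
Sum = 0.8858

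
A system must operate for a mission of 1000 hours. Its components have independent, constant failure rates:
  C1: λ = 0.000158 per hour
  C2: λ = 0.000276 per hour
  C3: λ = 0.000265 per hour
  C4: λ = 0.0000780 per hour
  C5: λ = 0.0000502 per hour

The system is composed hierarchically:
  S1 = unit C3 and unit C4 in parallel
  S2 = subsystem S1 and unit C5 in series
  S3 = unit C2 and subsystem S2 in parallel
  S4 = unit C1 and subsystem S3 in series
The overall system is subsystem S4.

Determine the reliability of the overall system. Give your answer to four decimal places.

0.8403

R(C1) = exp(−0.000158 × 1000) = 0.853850
R(C2) = exp(−0.000276 × 1000) = 0.758813
R(C3) = exp(−0.000265 × 1000) = 0.767206
R(C4) = exp(−0.0000780 × 1000) = 0.924964
R(C5) = exp(−0.0000502 × 1000) = 0.951039
Parallel (C3 and C4): 1 − (1 − 0.767206)(1 − 0.924964) = 0.982532
Series ([0.982532] and C5): 0.982532 × 0.951039 = 0.934426
Parallel (C2 and [0.934426]): 1 − (1 − 0.758813)(1 − 0.934426) = 0.984184
Series (C1 and [0.984184]): 0.853850 × 0.984184 = 0.8403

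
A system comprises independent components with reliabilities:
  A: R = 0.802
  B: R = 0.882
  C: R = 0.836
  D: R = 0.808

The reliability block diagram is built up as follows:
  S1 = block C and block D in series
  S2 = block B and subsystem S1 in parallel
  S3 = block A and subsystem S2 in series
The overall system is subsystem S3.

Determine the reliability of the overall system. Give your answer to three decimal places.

Series (C and D): 0.83600 × 0.80800 = 0.67549
Parallel (B and [0.67549]): 1 − (1 − 0.88200)(1 − 0.67549) = 0.96171
Series (A and [0.96171]): 0.80200 × 0.96171 = 0.771

0.771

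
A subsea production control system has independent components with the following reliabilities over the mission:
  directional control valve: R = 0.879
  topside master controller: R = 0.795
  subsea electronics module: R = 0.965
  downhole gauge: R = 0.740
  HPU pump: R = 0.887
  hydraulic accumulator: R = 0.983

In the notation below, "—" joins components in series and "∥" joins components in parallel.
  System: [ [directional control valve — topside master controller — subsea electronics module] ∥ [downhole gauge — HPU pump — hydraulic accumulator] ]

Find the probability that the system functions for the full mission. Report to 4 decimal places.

Series (directional control valve, topside master controller, and subsea electronics module): 0.879000 × 0.795000 × 0.965000 = 0.674347
Series (downhole gauge, HPU pump, and hydraulic accumulator): 0.740000 × 0.887000 × 0.983000 = 0.645222
Parallel ([0.674347] and [0.645222]): 1 − (1 − 0.674347)(1 − 0.645222) = 0.8845

0.8845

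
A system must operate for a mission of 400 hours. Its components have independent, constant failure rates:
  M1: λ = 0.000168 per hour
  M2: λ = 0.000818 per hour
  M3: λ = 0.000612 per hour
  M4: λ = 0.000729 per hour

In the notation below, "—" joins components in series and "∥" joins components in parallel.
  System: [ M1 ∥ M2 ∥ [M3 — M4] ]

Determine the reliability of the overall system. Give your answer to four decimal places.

0.9925

R(M1) = exp(−0.000168 × 400) = 0.935008
R(M2) = exp(−0.000818 × 400) = 0.720940
R(M3) = exp(−0.000612 × 400) = 0.782861
R(M4) = exp(−0.000729 × 400) = 0.747067
Series (M3 and M4): 0.782861 × 0.747067 = 0.584850
Parallel (M1, M2, and [0.584850]): 1 − (1 − 0.935008)(1 − 0.720940)(1 − 0.584850) = 0.9925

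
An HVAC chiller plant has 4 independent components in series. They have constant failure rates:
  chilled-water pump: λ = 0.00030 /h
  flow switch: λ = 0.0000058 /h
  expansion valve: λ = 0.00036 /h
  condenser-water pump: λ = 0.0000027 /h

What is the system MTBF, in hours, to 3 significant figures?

1500

Series of exponential components: λ_sys = Σ λ_i
λ_sys = 0.00030 + 0.0000058 + 0.00036 + 0.0000027 = 6.6850e-04 /h
MTBF = 1 / λ_sys = 1500 h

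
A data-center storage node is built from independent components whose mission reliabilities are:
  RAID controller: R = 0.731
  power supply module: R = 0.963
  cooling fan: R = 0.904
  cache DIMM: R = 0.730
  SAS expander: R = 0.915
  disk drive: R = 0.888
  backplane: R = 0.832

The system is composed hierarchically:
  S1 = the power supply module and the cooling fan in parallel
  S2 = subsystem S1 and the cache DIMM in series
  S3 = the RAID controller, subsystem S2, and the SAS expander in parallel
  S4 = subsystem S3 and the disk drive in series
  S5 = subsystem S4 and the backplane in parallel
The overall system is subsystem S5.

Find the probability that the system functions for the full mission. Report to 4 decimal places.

0.9803

Parallel (power supply module and cooling fan): 1 − (1 − 0.963000)(1 − 0.904000) = 0.996448
Series ([0.996448] and cache DIMM): 0.996448 × 0.730000 = 0.727407
Parallel (RAID controller, [0.727407], and SAS expander): 1 − (1 − 0.731000)(1 − 0.727407)(1 − 0.915000) = 0.993767
Series ([0.993767] and disk drive): 0.993767 × 0.888000 = 0.882465
Parallel ([0.882465] and backplane): 1 − (1 − 0.882465)(1 − 0.832000) = 0.9803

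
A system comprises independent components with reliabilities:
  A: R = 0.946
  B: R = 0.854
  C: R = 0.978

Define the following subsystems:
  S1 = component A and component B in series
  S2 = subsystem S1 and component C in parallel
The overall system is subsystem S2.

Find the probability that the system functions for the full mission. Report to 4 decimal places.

0.9958

Series (A and B): 0.946000 × 0.854000 = 0.807884
Parallel ([0.807884] and C): 1 − (1 − 0.807884)(1 − 0.978000) = 0.9958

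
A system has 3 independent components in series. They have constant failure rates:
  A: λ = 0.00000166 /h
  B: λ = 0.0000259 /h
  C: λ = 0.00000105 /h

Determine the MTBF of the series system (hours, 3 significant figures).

35000

Series of exponential components: λ_sys = Σ λ_i
λ_sys = 0.00000166 + 0.0000259 + 0.00000105 = 2.8610e-05 /h
MTBF = 1 / λ_sys = 35000 h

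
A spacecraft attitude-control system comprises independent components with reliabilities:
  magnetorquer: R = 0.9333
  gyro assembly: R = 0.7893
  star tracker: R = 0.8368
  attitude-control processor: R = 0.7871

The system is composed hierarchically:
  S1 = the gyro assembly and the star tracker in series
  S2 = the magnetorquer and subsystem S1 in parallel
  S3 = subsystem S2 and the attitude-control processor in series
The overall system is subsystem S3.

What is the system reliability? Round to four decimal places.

0.7693

Series (gyro assembly and star tracker): 0.789300 × 0.836800 = 0.660486
Parallel (magnetorquer and [0.660486]): 1 − (1 − 0.933300)(1 − 0.660486) = 0.977354
Series ([0.977354] and attitude-control processor): 0.977354 × 0.787100 = 0.7693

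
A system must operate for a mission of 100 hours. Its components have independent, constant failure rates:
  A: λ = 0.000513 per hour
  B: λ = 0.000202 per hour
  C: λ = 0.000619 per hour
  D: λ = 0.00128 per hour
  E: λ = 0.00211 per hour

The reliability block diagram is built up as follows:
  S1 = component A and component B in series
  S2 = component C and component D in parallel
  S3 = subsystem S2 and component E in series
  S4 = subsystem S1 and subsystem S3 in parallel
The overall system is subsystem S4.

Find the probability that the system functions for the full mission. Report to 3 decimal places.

0.986

R(A) = exp(−0.000513 × 100) = 0.94999
R(B) = exp(−0.000202 × 100) = 0.98000
R(C) = exp(−0.000619 × 100) = 0.93998
R(D) = exp(−0.00128 × 100) = 0.87985
R(E) = exp(−0.00211 × 100) = 0.80977
Series (A and B): 0.94999 × 0.98000 = 0.93099
Parallel (C and D): 1 − (1 − 0.93998)(1 − 0.87985) = 0.99279
Series ([0.99279] and E): 0.99279 × 0.80977 = 0.80393
Parallel ([0.93099] and [0.80393]): 1 − (1 − 0.93099)(1 − 0.80393) = 0.986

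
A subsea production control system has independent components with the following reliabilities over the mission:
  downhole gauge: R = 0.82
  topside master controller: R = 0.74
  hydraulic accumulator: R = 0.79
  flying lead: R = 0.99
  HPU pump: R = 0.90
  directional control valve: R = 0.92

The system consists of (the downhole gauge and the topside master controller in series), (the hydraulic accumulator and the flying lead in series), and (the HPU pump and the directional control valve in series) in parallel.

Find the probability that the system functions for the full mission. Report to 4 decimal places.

Series (downhole gauge and topside master controller): 0.820000 × 0.740000 = 0.606800
Series (hydraulic accumulator and flying lead): 0.790000 × 0.990000 = 0.782100
Series (HPU pump and directional control valve): 0.900000 × 0.920000 = 0.828000
Parallel ([0.606800], [0.782100], and [0.828000]): 1 − (1 − 0.606800)(1 − 0.782100)(1 − 0.828000) = 0.9853

0.9853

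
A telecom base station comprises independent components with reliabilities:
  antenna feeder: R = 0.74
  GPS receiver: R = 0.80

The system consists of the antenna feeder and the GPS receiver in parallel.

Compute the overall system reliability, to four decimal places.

Parallel (antenna feeder and GPS receiver): 1 − (1 − 0.740000)(1 − 0.800000) = 0.9480

0.9480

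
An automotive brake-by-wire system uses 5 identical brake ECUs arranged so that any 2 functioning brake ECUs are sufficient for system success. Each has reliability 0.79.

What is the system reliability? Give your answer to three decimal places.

0.992

R = Σ_{i=2}^{5} C(5,i) p^i (1−p)^{5−i} with p = 0.79
C(5,2)·0.79^2·0.21^3 = 0.05780
C(5,3)·0.79^3·0.21^2 = 0.21743
C(5,4)·0.79^4·0.21^1 = 0.40898
C(5,5)·0.79^5·0.21^0 = 0.30771
Sum = 0.992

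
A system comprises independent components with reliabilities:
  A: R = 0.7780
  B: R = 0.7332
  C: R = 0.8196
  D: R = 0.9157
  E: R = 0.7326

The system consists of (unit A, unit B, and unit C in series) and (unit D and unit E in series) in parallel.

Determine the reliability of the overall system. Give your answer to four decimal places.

0.8247

Series (A, B, and C): 0.778000 × 0.733200 × 0.819600 = 0.467524
Series (D and E): 0.915700 × 0.732600 = 0.670842
Parallel ([0.467524] and [0.670842]): 1 − (1 − 0.467524)(1 − 0.670842) = 0.8247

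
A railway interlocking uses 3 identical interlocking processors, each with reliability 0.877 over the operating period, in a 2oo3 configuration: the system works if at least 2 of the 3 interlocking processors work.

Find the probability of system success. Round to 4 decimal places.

R = Σ_{i=2}^{3} C(3,i) p^i (1−p)^{3−i} with p = 0.877
C(3,2)·0.877^2·0.123^1 = 0.283809
C(3,3)·0.877^3·0.123^0 = 0.674526
Sum = 0.9583

0.9583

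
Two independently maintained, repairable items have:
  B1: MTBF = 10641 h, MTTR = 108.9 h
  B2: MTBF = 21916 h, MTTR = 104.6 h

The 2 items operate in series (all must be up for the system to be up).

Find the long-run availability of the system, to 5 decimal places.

A(B1) = MTBF/(MTBF+MTTR) = 10641/(10641+108.9) = 0.989870
A(B2) = MTBF/(MTBF+MTTR) = 21916/(21916+104.6) = 0.995250
Series availability: 0.989870 × 0.995250 = 0.98517

0.98517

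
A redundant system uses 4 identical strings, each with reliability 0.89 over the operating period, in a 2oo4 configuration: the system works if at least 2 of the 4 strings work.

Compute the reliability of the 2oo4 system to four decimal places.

0.9951

R = Σ_{i=2}^{4} C(4,i) p^i (1−p)^{4−i} with p = 0.89
C(4,2)·0.89^2·0.11^2 = 0.057506
C(4,3)·0.89^3·0.11^1 = 0.310186
C(4,4)·0.89^4·0.11^0 = 0.627422
Sum = 0.9951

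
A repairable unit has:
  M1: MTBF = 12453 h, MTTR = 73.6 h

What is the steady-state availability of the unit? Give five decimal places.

A(M1) = MTBF/(MTBF+MTTR) = 12453/(12453+73.6) = 0.99412

0.99412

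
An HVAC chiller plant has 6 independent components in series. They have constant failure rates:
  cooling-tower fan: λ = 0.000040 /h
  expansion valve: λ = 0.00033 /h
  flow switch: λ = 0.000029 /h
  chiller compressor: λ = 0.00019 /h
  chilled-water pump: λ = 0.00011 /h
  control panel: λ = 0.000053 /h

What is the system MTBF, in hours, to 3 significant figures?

Series of exponential components: λ_sys = Σ λ_i
λ_sys = 0.000040 + 0.00033 + 0.000029 + 0.00019 + 0.00011 + 0.000053 = 7.5200e-04 /h
MTBF = 1 / λ_sys = 1330 h

1330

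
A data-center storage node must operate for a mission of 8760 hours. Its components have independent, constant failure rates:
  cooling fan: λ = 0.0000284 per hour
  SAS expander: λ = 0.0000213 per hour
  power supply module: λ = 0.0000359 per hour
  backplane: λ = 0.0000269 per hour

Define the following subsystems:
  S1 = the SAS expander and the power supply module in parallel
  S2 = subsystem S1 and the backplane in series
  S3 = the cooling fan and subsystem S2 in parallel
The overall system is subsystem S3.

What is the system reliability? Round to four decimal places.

R(cooling fan) = exp(−0.0000284 × 8760) = 0.779748
R(SAS expander) = exp(−0.0000213 × 8760) = 0.829786
R(power supply module) = exp(−0.0000359 × 8760) = 0.730166
R(backplane) = exp(−0.0000269 × 8760) = 0.790062
Parallel (SAS expander and power supply module): 1 − (1 − 0.829786)(1 − 0.730166) = 0.954070
Series ([0.954070] and backplane): 0.954070 × 0.790062 = 0.753774
Parallel (cooling fan and [0.753774]): 1 − (1 − 0.779748)(1 − 0.753774) = 0.9458

0.9458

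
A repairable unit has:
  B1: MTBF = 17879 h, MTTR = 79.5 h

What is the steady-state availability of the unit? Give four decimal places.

0.9956

A(B1) = MTBF/(MTBF+MTTR) = 17879/(17879+79.5) = 0.9956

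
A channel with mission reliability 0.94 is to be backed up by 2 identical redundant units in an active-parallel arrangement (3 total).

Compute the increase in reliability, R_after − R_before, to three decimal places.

0.060

R_before = 0.94
R_after = 1 − (1 − 0.94)^3 = 1.000
ΔR = 1.000 − 0.94 = 0.060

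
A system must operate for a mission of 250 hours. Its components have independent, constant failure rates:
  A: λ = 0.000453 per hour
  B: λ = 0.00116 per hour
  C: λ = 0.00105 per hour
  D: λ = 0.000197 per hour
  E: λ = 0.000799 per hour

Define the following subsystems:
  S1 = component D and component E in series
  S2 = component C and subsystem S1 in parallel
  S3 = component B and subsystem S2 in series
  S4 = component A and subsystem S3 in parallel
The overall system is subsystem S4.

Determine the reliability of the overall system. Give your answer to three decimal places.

0.969

R(A) = exp(−0.000453 × 250) = 0.89293
R(B) = exp(−0.00116 × 250) = 0.74826
R(C) = exp(−0.00105 × 250) = 0.76913
R(D) = exp(−0.000197 × 250) = 0.95194
R(E) = exp(−0.000799 × 250) = 0.81894
Series (D and E): 0.95194 × 0.81894 = 0.77958
Parallel (C and [0.77958]): 1 − (1 − 0.76913)(1 − 0.77958) = 0.94911
Series (B and [0.94911]): 0.74826 × 0.94911 = 0.71018
Parallel (A and [0.71018]): 1 − (1 − 0.89293)(1 − 0.71018) = 0.969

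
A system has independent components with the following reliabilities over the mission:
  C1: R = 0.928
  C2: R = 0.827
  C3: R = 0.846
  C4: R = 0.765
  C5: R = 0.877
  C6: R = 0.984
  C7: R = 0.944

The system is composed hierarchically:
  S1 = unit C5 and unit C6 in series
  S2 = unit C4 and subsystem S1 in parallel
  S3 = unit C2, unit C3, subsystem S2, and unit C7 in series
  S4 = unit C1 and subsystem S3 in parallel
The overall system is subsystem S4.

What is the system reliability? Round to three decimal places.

Series (C5 and C6): 0.87700 × 0.98400 = 0.86297
Parallel (C4 and [0.86297]): 1 − (1 − 0.76500)(1 − 0.86297) = 0.96780
Series (C2, C3, [0.96780], and C7): 0.82700 × 0.84600 × 0.96780 × 0.94400 = 0.63920
Parallel (C1 and [0.63920]): 1 − (1 − 0.92800)(1 − 0.63920) = 0.974

0.974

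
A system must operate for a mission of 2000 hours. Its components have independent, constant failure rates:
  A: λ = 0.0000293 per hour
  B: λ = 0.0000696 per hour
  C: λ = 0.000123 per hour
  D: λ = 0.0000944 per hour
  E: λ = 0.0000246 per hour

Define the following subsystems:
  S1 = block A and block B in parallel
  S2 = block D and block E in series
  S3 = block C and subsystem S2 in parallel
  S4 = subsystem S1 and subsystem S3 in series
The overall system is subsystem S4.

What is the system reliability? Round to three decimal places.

R(A) = exp(−0.0000293 × 2000) = 0.94308
R(B) = exp(−0.0000696 × 2000) = 0.87005
R(C) = exp(−0.000123 × 2000) = 0.78192
R(D) = exp(−0.0000944 × 2000) = 0.82795
R(E) = exp(−0.0000246 × 2000) = 0.95199
Parallel (A and B): 1 − (1 − 0.94308)(1 − 0.87005) = 0.99260
Series (D and E): 0.82795 × 0.95199 = 0.78820
Parallel (C and [0.78820]): 1 − (1 − 0.78192)(1 − 0.78820) = 0.95381
Series ([0.99260] and [0.95381]): 0.99260 × 0.95381 = 0.947

0.947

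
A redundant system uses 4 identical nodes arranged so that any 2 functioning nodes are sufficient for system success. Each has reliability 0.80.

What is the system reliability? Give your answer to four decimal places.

0.9728

R = Σ_{i=2}^{4} C(4,i) p^i (1−p)^{4−i} with p = 0.80
C(4,2)·0.80^2·0.20^2 = 0.153600
C(4,3)·0.80^3·0.20^1 = 0.409600
C(4,4)·0.80^4·0.20^0 = 0.409600
Sum = 0.9728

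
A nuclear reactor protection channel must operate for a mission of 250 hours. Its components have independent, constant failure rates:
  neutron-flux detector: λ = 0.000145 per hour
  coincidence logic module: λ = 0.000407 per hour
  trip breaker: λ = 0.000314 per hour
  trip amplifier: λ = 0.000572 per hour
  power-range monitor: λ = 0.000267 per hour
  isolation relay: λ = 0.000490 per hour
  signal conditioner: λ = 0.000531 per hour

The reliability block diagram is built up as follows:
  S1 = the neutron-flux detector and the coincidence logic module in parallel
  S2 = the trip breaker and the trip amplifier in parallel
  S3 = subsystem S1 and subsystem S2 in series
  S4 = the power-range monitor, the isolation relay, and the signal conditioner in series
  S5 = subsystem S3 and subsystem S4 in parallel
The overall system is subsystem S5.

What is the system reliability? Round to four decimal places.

0.9963

R(neutron-flux detector) = exp(−0.000145 × 250) = 0.964399
R(coincidence logic module) = exp(−0.000407 × 250) = 0.903255
R(trip breaker) = exp(−0.000314 × 250) = 0.924502
R(trip amplifier) = exp(−0.000572 × 250) = 0.866754
R(power-range monitor) = exp(−0.000267 × 250) = 0.935429
R(isolation relay) = exp(−0.000490 × 250) = 0.884706
R(signal conditioner) = exp(−0.000531 × 250) = 0.875684
Parallel (neutron-flux detector and coincidence logic module): 1 − (1 − 0.964399)(1 − 0.903255) = 0.996556
Parallel (trip breaker and trip amplifier): 1 − (1 − 0.924502)(1 − 0.866754) = 0.989940
Series ([0.996556] and [0.989940]): 0.996556 × 0.989940 = 0.986531
Series (power-range monitor, isolation relay, and signal conditioner): 0.935429 × 0.884706 × 0.875684 = 0.724698
Parallel ([0.986531] and [0.724698]): 1 − (1 − 0.986531)(1 − 0.724698) = 0.9963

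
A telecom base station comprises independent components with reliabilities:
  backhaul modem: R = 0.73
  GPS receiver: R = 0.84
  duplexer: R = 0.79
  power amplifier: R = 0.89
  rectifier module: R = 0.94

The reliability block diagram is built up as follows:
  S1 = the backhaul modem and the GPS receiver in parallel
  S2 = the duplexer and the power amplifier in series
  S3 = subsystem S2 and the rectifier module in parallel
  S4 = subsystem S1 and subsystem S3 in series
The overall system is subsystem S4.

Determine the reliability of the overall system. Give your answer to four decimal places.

0.9398

Parallel (backhaul modem and GPS receiver): 1 − (1 − 0.730000)(1 − 0.840000) = 0.956800
Series (duplexer and power amplifier): 0.790000 × 0.890000 = 0.703100
Parallel ([0.703100] and rectifier module): 1 − (1 − 0.703100)(1 − 0.940000) = 0.982186
Series ([0.956800] and [0.982186]): 0.956800 × 0.982186 = 0.9398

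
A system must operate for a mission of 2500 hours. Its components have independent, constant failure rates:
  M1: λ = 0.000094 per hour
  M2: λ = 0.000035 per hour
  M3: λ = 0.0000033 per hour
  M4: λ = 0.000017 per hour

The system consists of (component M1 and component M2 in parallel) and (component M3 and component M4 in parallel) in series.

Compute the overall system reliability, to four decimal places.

R(M1) = exp(−0.000094 × 2500) = 0.790571
R(M2) = exp(−0.000035 × 2500) = 0.916219
R(M3) = exp(−0.0000033 × 2500) = 0.991784
R(M4) = exp(−0.000017 × 2500) = 0.958390
Parallel (M1 and M2): 1 − (1 − 0.790571)(1 − 0.916219) = 0.982454
Parallel (M3 and M4): 1 − (1 − 0.991784)(1 − 0.958390) = 0.999658
Series ([0.982454] and [0.999658]): 0.982454 × 0.999658 = 0.9821

0.9821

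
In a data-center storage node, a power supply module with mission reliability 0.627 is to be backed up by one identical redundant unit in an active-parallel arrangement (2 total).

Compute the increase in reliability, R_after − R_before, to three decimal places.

0.234

R_before = 0.627
R_after = 1 − (1 − 0.627)^2 = 0.861
ΔR = 0.861 − 0.627 = 0.234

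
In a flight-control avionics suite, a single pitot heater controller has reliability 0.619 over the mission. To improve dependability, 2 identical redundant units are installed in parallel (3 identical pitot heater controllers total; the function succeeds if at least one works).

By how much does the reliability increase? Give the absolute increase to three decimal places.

R_before = 0.619
R_after = 1 − (1 − 0.619)^3 = 0.945
ΔR = 0.945 − 0.619 = 0.326

0.326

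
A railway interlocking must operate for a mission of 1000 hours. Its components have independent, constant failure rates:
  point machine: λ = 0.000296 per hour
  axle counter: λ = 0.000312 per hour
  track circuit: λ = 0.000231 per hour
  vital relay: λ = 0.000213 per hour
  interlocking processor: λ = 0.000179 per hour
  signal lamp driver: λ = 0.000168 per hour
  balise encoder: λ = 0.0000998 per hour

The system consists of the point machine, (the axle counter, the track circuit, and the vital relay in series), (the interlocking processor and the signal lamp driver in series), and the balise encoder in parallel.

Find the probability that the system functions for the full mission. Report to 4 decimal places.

R(point machine) = exp(−0.000296 × 1000) = 0.743787
R(axle counter) = exp(−0.000312 × 1000) = 0.731982
R(track circuit) = exp(−0.000231 × 1000) = 0.793739
R(vital relay) = exp(−0.000213 × 1000) = 0.808156
R(interlocking processor) = exp(−0.000179 × 1000) = 0.836106
R(signal lamp driver) = exp(−0.000168 × 1000) = 0.845354
R(balise encoder) = exp(−0.0000998 × 1000) = 0.905018
Series (axle counter, track circuit, and vital relay): 0.731982 × 0.793739 × 0.808156 = 0.469541
Series (interlocking processor and signal lamp driver): 0.836106 × 0.845354 = 0.706806
Parallel (point machine, [0.469541], [0.706806], and balise encoder): 1 − (1 − 0.743787)(1 − 0.469541)(1 − 0.706806)(1 − 0.905018) = 0.9962

0.9962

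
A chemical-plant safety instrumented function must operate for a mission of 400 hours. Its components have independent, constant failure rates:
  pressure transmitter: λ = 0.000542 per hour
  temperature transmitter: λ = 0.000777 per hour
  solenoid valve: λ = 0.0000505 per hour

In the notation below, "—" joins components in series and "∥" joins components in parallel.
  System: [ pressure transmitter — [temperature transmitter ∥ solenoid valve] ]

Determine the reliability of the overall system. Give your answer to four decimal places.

R(pressure transmitter) = exp(−0.000542 × 400) = 0.805091
R(temperature transmitter) = exp(−0.000777 × 400) = 0.732860
R(solenoid valve) = exp(−0.0000505 × 400) = 0.980003
Parallel (temperature transmitter and solenoid valve): 1 − (1 − 0.732860)(1 − 0.980003) = 0.994658
Series (pressure transmitter and [0.994658]): 0.805091 × 0.994658 = 0.8008

0.8008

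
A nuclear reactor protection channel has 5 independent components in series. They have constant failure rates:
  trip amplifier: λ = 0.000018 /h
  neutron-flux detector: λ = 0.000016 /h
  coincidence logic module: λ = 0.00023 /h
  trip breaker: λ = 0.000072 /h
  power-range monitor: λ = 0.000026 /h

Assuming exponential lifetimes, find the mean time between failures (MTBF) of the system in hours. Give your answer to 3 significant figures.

2760

Series of exponential components: λ_sys = Σ λ_i
λ_sys = 0.000018 + 0.000016 + 0.00023 + 0.000072 + 0.000026 = 3.6200e-04 /h
MTBF = 1 / λ_sys = 2760 h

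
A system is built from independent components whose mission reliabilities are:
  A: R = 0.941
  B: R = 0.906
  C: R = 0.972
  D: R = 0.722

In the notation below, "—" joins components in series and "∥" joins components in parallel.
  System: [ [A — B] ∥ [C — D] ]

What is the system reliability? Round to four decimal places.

0.9560

Series (A and B): 0.941000 × 0.906000 = 0.852546
Series (C and D): 0.972000 × 0.722000 = 0.701784
Parallel ([0.852546] and [0.701784]): 1 − (1 − 0.852546)(1 − 0.701784) = 0.9560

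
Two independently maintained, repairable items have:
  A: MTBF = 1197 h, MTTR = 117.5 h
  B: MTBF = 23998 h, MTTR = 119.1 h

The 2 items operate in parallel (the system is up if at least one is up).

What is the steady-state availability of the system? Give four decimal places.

A(A) = MTBF/(MTBF+MTTR) = 1197/(1197+117.5) = 0.910612
A(B) = MTBF/(MTBF+MTTR) = 23998/(23998+119.1) = 0.995062
Parallel availability: 1 − (1 − 0.910612)(1 − 0.995062) = 0.9996

0.9996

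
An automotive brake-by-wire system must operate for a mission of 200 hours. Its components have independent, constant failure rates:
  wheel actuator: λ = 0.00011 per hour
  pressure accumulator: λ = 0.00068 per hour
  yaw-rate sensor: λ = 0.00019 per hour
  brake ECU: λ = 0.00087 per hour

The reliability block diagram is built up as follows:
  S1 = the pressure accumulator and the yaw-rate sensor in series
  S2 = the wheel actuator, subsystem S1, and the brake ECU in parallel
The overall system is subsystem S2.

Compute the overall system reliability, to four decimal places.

R(wheel actuator) = exp(−0.00011 × 200) = 0.978240
R(pressure accumulator) = exp(−0.00068 × 200) = 0.872843
R(yaw-rate sensor) = exp(−0.00019 × 200) = 0.962713
R(brake ECU) = exp(−0.00087 × 200) = 0.840297
Series (pressure accumulator and yaw-rate sensor): 0.872843 × 0.962713 = 0.840297
Parallel (wheel actuator, [0.840297], and brake ECU): 1 − (1 − 0.978240)(1 − 0.840297)(1 − 0.840297) = 0.9994

0.9994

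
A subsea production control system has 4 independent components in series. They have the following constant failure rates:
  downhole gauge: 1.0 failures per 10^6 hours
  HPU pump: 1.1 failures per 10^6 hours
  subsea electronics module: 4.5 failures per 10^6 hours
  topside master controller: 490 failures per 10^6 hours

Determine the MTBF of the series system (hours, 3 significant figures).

2010

Series of exponential components: λ_sys = Σ λ_i
λ_sys = 0.0000010 + 0.0000011 + 0.0000045 + 0.00049 = 4.9660e-04 /h
MTBF = 1 / λ_sys = 2010 h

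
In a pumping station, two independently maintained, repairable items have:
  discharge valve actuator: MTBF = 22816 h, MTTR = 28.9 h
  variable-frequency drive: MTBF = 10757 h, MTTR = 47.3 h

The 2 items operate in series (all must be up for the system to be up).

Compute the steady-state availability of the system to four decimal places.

A(discharge valve actuator) = MTBF/(MTBF+MTTR) = 22816/(22816+28.9) = 0.998735
A(variable-frequency drive) = MTBF/(MTBF+MTTR) = 10757/(10757+47.3) = 0.995622
Series availability: 0.998735 × 0.995622 = 0.9944

0.9944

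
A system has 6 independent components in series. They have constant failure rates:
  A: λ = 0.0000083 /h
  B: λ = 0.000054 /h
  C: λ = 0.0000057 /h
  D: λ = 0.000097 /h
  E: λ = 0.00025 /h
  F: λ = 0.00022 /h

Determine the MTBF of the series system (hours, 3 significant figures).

1570

Series of exponential components: λ_sys = Σ λ_i
λ_sys = 0.0000083 + 0.000054 + 0.0000057 + 0.000097 + 0.00025 + 0.00022 = 6.3500e-04 /h
MTBF = 1 / λ_sys = 1570 h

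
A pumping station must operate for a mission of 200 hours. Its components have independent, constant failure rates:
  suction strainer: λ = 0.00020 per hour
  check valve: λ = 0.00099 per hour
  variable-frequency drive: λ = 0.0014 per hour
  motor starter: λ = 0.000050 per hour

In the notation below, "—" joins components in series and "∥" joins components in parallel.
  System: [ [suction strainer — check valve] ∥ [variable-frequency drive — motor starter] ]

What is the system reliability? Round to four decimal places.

0.9467

R(suction strainer) = exp(−0.00020 × 200) = 0.960789
R(check valve) = exp(−0.00099 × 200) = 0.820370
R(variable-frequency drive) = exp(−0.0014 × 200) = 0.755784
R(motor starter) = exp(−0.000050 × 200) = 0.990050
Series (suction strainer and check valve): 0.960789 × 0.820370 = 0.788202
Series (variable-frequency drive and motor starter): 0.755784 × 0.990050 = 0.748264
Parallel ([0.788202] and [0.748264]): 1 − (1 − 0.788202)(1 − 0.748264) = 0.9467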